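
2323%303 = 202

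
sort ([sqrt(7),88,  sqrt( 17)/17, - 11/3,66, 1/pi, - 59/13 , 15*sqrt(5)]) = [ - 59/13, - 11/3, sqrt(17)/17, 1/pi, sqrt( 7 ), 15 * sqrt(5),66, 88]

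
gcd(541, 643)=1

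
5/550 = 1/110 = 0.01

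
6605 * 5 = 33025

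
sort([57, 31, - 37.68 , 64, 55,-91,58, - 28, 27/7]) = [-91, - 37.68, - 28, 27/7,31  ,  55,57, 58,  64] 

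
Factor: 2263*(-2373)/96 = - 1790033/32 = - 2^ ( - 5)*7^1*31^1*73^1*113^1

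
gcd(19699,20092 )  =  1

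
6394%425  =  19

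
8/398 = 4/199 = 0.02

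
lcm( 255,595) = 1785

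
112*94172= 10547264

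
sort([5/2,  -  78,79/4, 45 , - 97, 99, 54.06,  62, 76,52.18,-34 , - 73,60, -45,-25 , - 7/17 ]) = [ - 97, - 78, - 73, - 45, - 34, - 25, - 7/17, 5/2, 79/4 , 45, 52.18, 54.06, 60, 62 , 76,99 ]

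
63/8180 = 63/8180 = 0.01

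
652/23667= 652/23667 = 0.03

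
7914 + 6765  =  14679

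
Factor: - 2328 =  - 2^3*3^1*97^1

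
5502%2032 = 1438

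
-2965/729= -2965/729 = - 4.07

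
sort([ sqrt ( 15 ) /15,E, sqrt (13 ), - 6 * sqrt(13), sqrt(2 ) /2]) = [  -  6*sqrt(13 ),sqrt(15 ) /15,sqrt( 2) /2 , E, sqrt (13 )]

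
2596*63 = 163548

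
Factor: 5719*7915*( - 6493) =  - 5^1 *7^1 *19^1*43^2*151^1*1583^1 =- 293911391305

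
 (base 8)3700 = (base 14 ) a1a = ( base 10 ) 1984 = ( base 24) 3AG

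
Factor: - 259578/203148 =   -  23/18 = -  2^(- 1) * 3^( - 2 ) * 23^1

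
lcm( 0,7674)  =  0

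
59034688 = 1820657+57214031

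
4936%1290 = 1066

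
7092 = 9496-2404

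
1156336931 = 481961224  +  674375707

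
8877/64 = 138 + 45/64 = 138.70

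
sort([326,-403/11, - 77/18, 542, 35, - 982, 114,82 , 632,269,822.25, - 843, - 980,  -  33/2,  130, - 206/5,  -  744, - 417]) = [ - 982, - 980, - 843,- 744 , - 417, - 206/5, - 403/11, - 33/2, - 77/18,35,  82,114, 130,  269,326,542,632,822.25]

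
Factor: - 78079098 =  - 2^1*3^1*109^1*277^1*431^1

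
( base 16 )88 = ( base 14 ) 9A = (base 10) 136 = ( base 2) 10001000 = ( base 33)44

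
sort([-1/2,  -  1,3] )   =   [ - 1  , - 1/2,3]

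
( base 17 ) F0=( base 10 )255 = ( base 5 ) 2010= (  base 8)377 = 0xFF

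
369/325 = 369/325 = 1.14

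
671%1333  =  671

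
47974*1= 47974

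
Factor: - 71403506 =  - 2^1*1489^1 * 23977^1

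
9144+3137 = 12281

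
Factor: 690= 2^1*3^1*5^1 * 23^1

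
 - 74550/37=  - 2015 + 5/37 = - 2014.86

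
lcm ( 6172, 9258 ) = 18516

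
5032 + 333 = 5365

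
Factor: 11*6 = 66 = 2^1*3^1 * 11^1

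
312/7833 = 104/2611 = 0.04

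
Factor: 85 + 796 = 881^1 = 881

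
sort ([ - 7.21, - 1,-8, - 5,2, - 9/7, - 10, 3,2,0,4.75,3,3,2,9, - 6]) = [-10, -8, - 7.21,  -  6, - 5, - 9/7, -1,0, 2,  2, 2,3,3,3,4.75,9]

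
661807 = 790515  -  128708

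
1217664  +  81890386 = 83108050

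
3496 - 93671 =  - 90175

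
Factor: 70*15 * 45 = 47250= 2^1 * 3^3  *  5^3 *7^1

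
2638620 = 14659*180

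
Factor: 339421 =131^1*2591^1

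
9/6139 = 9/6139 = 0.00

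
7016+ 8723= 15739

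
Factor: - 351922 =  - 2^1*175961^1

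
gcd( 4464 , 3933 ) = 9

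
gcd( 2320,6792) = 8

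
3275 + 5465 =8740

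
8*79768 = 638144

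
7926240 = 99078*80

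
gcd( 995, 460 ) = 5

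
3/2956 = 3/2956 = 0.00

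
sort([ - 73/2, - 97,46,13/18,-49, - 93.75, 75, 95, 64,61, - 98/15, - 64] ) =[- 97, - 93.75, - 64,  -  49, - 73/2 ,-98/15, 13/18, 46,61, 64,75,95 ] 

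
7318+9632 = 16950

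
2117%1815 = 302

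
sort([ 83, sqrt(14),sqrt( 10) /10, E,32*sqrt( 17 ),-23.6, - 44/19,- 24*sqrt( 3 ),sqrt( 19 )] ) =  [ - 24 * sqrt (3 ), -23.6, - 44/19,sqrt( 10 ) /10,E, sqrt( 14),  sqrt( 19), 83, 32* sqrt( 17 )] 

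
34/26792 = 1/788 = 0.00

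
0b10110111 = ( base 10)183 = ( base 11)157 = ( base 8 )267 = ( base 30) 63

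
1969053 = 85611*23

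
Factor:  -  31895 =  - 5^1*6379^1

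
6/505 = 6/505 = 0.01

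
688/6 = 344/3=   114.67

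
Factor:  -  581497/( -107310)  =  2^( - 1) * 3^(-1) * 5^(-1)*7^(  -  1) * 73^(  -  1 ) * 83071^1 = 83071/15330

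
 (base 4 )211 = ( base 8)45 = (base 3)1101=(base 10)37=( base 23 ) 1E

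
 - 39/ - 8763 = 13/2921 = 0.00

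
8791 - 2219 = 6572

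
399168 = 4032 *99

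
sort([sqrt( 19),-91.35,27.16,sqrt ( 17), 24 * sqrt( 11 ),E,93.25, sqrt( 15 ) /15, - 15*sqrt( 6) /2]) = [ - 91.35,- 15 * sqrt ( 6 )/2, sqrt(15 )/15,E , sqrt( 17),sqrt( 19), 27.16 , 24*sqrt( 11), 93.25] 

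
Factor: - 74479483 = - 13^2*37^1*43^1 *277^1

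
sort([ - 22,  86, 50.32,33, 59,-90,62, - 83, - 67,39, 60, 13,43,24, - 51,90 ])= [ - 90, - 83, - 67, - 51, - 22  ,  13, 24,  33,39 , 43, 50.32, 59,60, 62, 86,90 ] 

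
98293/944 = 98293/944= 104.12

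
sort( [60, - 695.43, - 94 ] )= [ - 695.43, - 94, 60]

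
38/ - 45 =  - 38/45 = -  0.84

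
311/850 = 311/850  =  0.37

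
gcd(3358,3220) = 46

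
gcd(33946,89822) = 2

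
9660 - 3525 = 6135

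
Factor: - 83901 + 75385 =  - 8516=-  2^2*2129^1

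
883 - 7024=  - 6141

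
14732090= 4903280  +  9828810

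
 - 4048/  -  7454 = 2024/3727 = 0.54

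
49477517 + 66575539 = 116053056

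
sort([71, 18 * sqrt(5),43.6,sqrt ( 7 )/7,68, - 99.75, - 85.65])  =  [ - 99.75, - 85.65, sqrt( 7) /7, 18*sqrt(5),43.6,  68, 71]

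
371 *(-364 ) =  - 135044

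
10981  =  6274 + 4707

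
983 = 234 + 749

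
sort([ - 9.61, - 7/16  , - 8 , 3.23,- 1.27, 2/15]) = [ - 9.61, - 8, - 1.27, -7/16, 2/15, 3.23]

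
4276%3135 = 1141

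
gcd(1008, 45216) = 144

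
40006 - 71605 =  - 31599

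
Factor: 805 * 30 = 2^1*3^1*5^2*7^1 * 23^1 =24150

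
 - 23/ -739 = 23/739 = 0.03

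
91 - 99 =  - 8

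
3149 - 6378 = - 3229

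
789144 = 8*98643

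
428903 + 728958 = 1157861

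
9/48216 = 3/16072 = 0.00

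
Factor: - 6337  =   - 6337^1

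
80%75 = 5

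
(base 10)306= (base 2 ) 100110010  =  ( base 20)f6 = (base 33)99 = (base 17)110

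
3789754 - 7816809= - 4027055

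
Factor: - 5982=-2^1*3^1 * 997^1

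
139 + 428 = 567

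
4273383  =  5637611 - 1364228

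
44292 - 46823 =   -  2531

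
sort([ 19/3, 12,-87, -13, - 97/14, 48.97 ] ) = [  -  87,  -  13, - 97/14 , 19/3,  12,48.97]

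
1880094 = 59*31866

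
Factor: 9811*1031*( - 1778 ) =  - 17984720698= - 2^1*7^1*127^1*1031^1*9811^1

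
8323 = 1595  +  6728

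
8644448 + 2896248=11540696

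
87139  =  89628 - 2489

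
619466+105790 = 725256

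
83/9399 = 83/9399 = 0.01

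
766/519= 766/519 =1.48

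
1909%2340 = 1909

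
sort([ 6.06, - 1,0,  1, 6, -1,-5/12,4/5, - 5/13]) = [ - 1, - 1, - 5/12, - 5/13,0,4/5, 1,6,6.06]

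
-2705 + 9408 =6703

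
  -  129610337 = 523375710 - 652986047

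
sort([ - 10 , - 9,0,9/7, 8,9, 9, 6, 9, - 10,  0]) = [ - 10, - 10,-9,0,  0, 9/7,6, 8,  9,  9,9]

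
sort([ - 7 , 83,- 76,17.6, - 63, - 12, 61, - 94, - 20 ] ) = [ - 94, - 76,-63, - 20, - 12, -7,17.6, 61,83 ]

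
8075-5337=2738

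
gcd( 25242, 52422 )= 6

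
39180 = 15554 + 23626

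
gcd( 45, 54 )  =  9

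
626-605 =21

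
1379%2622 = 1379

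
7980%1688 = 1228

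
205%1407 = 205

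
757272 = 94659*8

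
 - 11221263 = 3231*( - 3473) 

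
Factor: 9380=2^2*5^1*7^1*67^1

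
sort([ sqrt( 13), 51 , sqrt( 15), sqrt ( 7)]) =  [ sqrt(7), sqrt (13), sqrt(15), 51]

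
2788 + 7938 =10726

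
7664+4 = 7668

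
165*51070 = 8426550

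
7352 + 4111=11463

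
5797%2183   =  1431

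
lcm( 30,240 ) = 240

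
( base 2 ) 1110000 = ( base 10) 112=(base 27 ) 44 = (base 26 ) 48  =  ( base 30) 3M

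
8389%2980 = 2429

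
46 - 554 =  - 508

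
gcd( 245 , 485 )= 5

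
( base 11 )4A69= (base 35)5dt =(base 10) 6609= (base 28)8c1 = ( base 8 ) 14721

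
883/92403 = 883/92403= 0.01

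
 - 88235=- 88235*1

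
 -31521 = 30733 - 62254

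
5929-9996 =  - 4067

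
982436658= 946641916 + 35794742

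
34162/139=34162/139  =  245.77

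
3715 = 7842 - 4127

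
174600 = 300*582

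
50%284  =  50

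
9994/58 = 172 + 9/29 = 172.31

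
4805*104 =499720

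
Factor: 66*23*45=68310 = 2^1*3^3* 5^1*11^1 * 23^1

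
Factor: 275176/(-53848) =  - 649/127 = -11^1* 59^1 * 127^ (-1)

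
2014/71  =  2014/71 = 28.37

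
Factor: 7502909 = 29^1 * 258721^1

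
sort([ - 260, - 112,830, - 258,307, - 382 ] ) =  [ - 382, - 260,-258,-112, 307 , 830]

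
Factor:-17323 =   -  17^1*1019^1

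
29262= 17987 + 11275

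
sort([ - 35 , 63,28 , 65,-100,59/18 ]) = [ - 100,-35,59/18, 28,63,65 ] 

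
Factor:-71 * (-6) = 2^1*3^1 * 71^1 = 426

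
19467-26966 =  - 7499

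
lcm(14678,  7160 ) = 293560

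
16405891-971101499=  - 954695608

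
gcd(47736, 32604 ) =156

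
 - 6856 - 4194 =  - 11050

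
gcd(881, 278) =1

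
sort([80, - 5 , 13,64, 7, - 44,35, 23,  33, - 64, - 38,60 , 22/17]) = [ - 64, - 44, - 38, - 5 , 22/17, 7, 13,23,33,35,60,64 , 80] 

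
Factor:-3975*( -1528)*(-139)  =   - 2^3*3^1 * 5^2*53^1*139^1 *191^1  =  -844258200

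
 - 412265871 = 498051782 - 910317653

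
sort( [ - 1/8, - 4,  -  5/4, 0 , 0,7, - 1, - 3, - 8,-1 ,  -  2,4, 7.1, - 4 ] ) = [ - 8, - 4, - 4,  -  3,  -  2, - 5/4, - 1, - 1, - 1/8 , 0,0,4, 7,7.1 ]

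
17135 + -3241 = 13894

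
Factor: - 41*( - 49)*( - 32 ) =-2^5*7^2*41^1 = - 64288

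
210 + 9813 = 10023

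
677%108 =29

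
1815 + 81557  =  83372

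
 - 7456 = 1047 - 8503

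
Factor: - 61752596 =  - 2^2*15438149^1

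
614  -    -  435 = 1049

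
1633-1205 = 428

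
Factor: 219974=2^1*109987^1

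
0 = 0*9084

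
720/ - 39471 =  - 1+12917/13157=- 0.02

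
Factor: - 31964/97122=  - 15982/48561  =  -  2^1*3^(-1) *61^1*131^1*16187^ ( - 1)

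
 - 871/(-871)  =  1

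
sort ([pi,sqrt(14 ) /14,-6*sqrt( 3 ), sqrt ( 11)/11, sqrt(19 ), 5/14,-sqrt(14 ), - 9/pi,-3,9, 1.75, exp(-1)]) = [-6*sqrt(3),-sqrt(14), - 3,-9/pi,sqrt ( 14 )/14,sqrt(11 )/11, 5/14,  exp(-1 ), 1.75, pi,sqrt( 19), 9]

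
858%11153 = 858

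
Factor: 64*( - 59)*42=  - 2^7  *  3^1*7^1*59^1 =- 158592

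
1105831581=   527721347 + 578110234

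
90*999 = 89910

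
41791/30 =1393  +  1/30 = 1393.03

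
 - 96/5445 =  - 1 + 1783/1815 = -  0.02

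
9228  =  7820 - -1408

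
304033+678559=982592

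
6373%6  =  1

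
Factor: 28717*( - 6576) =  - 188842992 = -  2^4*3^1*13^1*47^2  *137^1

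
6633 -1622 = 5011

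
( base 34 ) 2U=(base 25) 3n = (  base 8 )142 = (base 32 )32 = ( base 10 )98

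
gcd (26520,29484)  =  156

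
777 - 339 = 438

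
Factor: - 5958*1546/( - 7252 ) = 2302767/1813 = 3^2*7^( - 2) * 37^ ( - 1)*331^1*773^1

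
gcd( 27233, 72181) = 1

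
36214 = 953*38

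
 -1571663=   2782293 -4353956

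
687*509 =349683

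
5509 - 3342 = 2167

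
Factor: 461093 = 461093^1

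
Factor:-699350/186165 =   -  710/189 = -2^1*3^( - 3 )*5^1 * 7^(- 1 )  *71^1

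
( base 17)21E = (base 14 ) 317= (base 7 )1530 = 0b1001100001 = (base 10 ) 609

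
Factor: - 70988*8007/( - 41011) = 2^2 * 3^1 * 17^1*157^1*17747^1*41011^( - 1) = 568400916/41011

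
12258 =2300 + 9958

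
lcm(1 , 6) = 6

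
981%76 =69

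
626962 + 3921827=4548789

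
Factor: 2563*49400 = 126612200 = 2^3*5^2*11^1*13^1*19^1*233^1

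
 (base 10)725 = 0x2d5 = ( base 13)43A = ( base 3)222212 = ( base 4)23111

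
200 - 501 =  - 301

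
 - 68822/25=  - 2753 + 3/25 = - 2752.88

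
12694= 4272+8422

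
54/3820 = 27/1910 = 0.01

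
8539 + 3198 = 11737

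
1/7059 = 1/7059 = 0.00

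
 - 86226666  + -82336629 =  - 168563295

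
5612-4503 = 1109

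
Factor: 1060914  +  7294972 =8355886 = 2^1*7^1*11^1* 29^1*1871^1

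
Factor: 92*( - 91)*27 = -2^2 * 3^3*7^1*13^1*23^1  =  - 226044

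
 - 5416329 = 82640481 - 88056810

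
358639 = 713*503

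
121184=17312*7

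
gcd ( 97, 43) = 1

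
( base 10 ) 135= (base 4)2013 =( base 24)5f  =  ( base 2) 10000111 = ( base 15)90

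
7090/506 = 3545/253 = 14.01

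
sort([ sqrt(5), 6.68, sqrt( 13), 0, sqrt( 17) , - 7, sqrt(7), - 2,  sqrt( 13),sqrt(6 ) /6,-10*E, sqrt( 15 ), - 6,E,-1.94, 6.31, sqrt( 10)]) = [-10 * E, - 7, - 6,  -  2,- 1.94, 0 , sqrt( 6 )/6,  sqrt(5),sqrt( 7), E,sqrt(10 ), sqrt(13), sqrt(13), sqrt( 15 ),sqrt (17), 6.31,6.68]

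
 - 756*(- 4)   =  3024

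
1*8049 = 8049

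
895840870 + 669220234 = 1565061104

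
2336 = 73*32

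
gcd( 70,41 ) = 1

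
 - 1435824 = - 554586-881238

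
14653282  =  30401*482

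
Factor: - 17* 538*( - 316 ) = 2890136 = 2^3 *17^1 * 79^1 * 269^1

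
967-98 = 869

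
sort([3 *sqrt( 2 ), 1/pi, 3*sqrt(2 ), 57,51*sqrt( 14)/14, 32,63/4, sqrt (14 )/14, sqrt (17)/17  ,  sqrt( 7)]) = [ sqrt (17 ) /17,  sqrt( 14) /14,  1/pi,sqrt( 7 ),3* sqrt( 2), 3*sqrt( 2 ), 51* sqrt( 14 ) /14, 63/4,32,57 ]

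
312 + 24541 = 24853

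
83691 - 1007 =82684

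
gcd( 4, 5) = 1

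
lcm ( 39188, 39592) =3840424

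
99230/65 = 1526 + 8/13 = 1526.62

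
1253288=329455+923833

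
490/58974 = 245/29487  =  0.01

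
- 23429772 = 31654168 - 55083940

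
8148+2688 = 10836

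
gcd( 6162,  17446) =26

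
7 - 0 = 7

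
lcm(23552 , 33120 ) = 1059840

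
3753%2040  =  1713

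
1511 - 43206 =-41695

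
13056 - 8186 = 4870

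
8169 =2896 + 5273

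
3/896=3/896 = 0.00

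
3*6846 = 20538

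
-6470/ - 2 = 3235 + 0/1 = 3235.00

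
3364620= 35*96132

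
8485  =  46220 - 37735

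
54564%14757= 10293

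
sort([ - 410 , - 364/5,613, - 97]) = [- 410,-97, - 364/5,613]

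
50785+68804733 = 68855518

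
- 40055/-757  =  40055/757 = 52.91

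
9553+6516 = 16069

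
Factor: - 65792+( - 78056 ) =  - 143848 = - 2^3*17981^1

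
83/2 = 83/2 = 41.50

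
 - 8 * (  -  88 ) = 704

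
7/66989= 7/66989 = 0.00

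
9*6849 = 61641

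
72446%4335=3086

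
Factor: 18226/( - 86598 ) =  - 9113/43299 = - 3^( -2 )*13^1 * 17^( - 1)*283^( - 1 )*701^1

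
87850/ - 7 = - 12550 + 0/1 = -12550.00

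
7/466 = 7/466 =0.02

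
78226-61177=17049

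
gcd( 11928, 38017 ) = 7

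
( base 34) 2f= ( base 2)1010011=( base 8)123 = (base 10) 83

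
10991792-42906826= - 31915034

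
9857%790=377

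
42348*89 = 3768972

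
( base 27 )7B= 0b11001000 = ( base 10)200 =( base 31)6E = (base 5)1300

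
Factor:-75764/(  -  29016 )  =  2^( - 1 ) * 3^( - 2)*47^1 = 47/18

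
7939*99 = 785961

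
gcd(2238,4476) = 2238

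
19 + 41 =60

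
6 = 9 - 3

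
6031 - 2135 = 3896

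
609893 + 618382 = 1228275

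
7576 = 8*947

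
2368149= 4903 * 483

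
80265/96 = 26755/32 = 836.09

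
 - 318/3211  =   - 318/3211 = -0.10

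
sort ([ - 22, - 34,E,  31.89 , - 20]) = [  -  34, - 22, - 20 , E, 31.89 ] 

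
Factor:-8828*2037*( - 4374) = 78656049864 = 2^3* 3^8*7^1*97^1*2207^1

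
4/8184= 1/2046= 0.00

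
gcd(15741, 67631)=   1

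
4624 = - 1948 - - 6572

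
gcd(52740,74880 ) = 180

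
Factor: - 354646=-2^1*  177323^1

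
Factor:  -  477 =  - 3^2 * 53^1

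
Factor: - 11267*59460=-2^2 * 3^1*5^1 * 19^1*593^1*991^1 = - 669935820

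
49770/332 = 24885/166 = 149.91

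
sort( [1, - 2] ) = [-2, 1 ]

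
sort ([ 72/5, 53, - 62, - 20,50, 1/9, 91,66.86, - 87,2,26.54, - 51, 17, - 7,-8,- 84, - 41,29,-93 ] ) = [ - 93,  -  87,-84 ,-62,  -  51, - 41, -20, - 8 , - 7, 1/9, 2,72/5, 17, 26.54,29,50, 53, 66.86,91]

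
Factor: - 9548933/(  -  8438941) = 7^( - 1 )  *23^1*415171^1 * 1205563^( - 1 )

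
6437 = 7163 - 726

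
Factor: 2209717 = 2209717^1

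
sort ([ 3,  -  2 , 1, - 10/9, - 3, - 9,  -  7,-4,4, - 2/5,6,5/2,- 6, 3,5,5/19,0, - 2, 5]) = [ - 9,- 7 , - 6, - 4, - 3, - 2,-2, - 10/9, - 2/5,0,5/19, 1,5/2,3,  3,4,5,5,  6]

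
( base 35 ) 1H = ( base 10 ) 52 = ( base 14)3a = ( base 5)202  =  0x34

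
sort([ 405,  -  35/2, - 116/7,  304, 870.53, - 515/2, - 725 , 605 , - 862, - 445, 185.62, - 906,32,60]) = [ - 906, - 862, - 725, - 445, - 515/2, - 35/2,- 116/7,32,60,185.62,304,405 , 605,870.53 ] 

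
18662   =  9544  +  9118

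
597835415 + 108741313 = 706576728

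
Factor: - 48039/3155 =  - 3^1*5^( - 1 )*67^1*239^1*631^(-1 )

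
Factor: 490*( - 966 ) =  - 473340 = - 2^2*3^1*5^1*7^3*23^1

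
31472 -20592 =10880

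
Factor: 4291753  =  541^1*7933^1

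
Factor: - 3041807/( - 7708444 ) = 2^( - 2) * 37^1  *  229^1*359^1*1927111^( -1) 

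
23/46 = 1/2 = 0.50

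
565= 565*1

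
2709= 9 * 301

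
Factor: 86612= 2^2*59^1 *367^1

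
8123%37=20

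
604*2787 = 1683348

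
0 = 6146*0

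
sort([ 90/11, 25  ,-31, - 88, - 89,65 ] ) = [-89, - 88, - 31, 90/11,  25, 65 ] 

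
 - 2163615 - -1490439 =-673176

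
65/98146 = 65/98146 = 0.00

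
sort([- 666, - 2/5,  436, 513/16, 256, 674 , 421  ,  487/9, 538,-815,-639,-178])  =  [-815,-666,-639, - 178,-2/5, 513/16, 487/9, 256, 421, 436, 538,674 ] 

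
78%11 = 1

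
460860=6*76810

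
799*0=0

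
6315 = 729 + 5586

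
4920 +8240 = 13160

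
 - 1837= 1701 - 3538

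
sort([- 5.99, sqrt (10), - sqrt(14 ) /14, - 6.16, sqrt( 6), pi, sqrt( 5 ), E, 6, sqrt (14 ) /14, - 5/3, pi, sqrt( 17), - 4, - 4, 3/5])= [ - 6.16, - 5.99,- 4  , - 4, - 5/3, - sqrt (14 ) /14,sqrt(14 ) /14, 3/5,  sqrt( 5 ), sqrt( 6 ), E, pi, pi, sqrt(10 ), sqrt(17),6 ] 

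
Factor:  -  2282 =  - 2^1*7^1*163^1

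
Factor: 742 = 2^1*7^1*53^1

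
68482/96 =34241/48=713.35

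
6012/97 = 6012/97 = 61.98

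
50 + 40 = 90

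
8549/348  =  8549/348 =24.57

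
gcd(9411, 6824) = 1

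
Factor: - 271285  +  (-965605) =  - 2^1 * 5^1*179^1*691^1= - 1236890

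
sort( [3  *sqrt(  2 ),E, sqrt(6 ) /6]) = [ sqrt( 6 ) /6, E,3*sqrt(2)]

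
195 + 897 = 1092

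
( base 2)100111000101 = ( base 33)29q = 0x9C5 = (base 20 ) 651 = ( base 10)2501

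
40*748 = 29920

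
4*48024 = 192096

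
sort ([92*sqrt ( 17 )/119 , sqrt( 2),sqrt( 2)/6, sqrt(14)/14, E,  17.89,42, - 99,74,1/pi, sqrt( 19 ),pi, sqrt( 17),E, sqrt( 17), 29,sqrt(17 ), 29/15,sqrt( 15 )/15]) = [ - 99, sqrt( 2) /6,sqrt( 15 )/15,sqrt ( 14)/14, 1/pi,sqrt(2),29/15,  E,  E  ,  pi, 92*sqrt (17)/119,sqrt( 17),sqrt( 17 ),sqrt(17),sqrt( 19),17.89, 29,42,74 ]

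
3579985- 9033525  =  - 5453540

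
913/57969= 913/57969=0.02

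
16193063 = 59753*271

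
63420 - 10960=52460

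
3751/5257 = 3751/5257 = 0.71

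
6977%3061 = 855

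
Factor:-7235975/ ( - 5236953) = 3^(- 1 )*5^2 * 167^( - 1 )*10453^( - 1)*289439^1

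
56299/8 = 56299/8= 7037.38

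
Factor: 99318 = 2^1*3^1*16553^1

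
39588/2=19794 =19794.00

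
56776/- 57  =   - 56776/57 = -  996.07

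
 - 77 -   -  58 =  - 19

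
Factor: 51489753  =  3^1*7^1*17^1*19^1*7591^1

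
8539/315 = 8539/315= 27.11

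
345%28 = 9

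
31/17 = 31/17 = 1.82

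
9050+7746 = 16796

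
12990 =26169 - 13179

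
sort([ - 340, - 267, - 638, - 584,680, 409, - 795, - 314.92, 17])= [-795, - 638, - 584, - 340, - 314.92, - 267, 17, 409, 680 ] 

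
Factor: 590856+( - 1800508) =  - 1209652 = - 2^2*17^1 * 17789^1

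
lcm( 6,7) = 42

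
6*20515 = 123090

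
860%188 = 108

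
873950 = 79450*11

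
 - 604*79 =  - 47716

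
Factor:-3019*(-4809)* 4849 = 3^1*7^1*13^1 * 229^1*373^1*3019^1 = 70399580979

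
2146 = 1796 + 350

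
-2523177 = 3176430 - 5699607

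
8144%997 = 168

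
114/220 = 57/110 = 0.52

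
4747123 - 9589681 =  - 4842558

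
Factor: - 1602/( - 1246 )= 3^2*7^ ( - 1) = 9/7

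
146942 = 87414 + 59528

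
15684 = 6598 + 9086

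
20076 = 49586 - 29510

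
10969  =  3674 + 7295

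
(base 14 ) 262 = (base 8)736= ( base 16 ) 1DE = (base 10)478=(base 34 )e2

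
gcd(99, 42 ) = 3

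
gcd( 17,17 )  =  17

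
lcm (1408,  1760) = 7040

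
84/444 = 7/37 = 0.19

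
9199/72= 9199/72 = 127.76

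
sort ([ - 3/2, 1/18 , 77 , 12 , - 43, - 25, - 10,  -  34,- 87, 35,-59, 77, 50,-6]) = [ - 87,-59,  -  43,-34, - 25, - 10, - 6, - 3/2, 1/18, 12 , 35, 50,  77,77] 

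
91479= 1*91479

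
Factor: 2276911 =7^1 * 13^1*131^1*191^1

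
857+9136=9993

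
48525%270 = 195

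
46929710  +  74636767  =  121566477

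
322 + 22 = 344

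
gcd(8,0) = 8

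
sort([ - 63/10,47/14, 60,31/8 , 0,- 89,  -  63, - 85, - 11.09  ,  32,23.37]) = [-89, - 85, - 63, - 11.09,- 63/10, 0,47/14,31/8 , 23.37, 32,60]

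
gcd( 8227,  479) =1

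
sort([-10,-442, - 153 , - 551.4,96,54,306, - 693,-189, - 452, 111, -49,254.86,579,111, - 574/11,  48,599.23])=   [ -693, - 551.4, -452, - 442, - 189 , - 153, -574/11,-49, - 10,48, 54,96, 111, 111, 254.86, 306,579, 599.23] 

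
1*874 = 874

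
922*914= 842708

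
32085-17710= 14375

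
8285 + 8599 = 16884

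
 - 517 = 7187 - 7704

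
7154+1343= 8497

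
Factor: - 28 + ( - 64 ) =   -  2^2*23^1 =-92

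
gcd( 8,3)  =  1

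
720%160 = 80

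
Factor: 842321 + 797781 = 1640102= 2^1*820051^1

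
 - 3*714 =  - 2142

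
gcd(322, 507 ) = 1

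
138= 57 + 81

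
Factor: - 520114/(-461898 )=3^(-2)*7^1*67^ (-1 )*97^1= 679/603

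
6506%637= 136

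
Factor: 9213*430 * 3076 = 2^3*3^1*5^1*37^1*43^1 * 83^1 *769^1 = 12185850840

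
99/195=33/65= 0.51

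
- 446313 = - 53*8421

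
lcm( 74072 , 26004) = 2444376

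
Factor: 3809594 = 2^1 * 37^1 * 51481^1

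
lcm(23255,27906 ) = 139530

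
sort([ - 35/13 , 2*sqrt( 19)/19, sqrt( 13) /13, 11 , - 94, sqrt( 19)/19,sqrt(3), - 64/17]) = [ - 94, - 64/17, - 35/13, sqrt(19)/19, sqrt ( 13 )/13, 2 * sqrt(19)/19, sqrt(3), 11] 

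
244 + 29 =273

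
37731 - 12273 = 25458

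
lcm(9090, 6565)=118170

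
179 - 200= - 21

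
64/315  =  64/315 = 0.20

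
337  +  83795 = 84132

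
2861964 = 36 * 79499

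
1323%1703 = 1323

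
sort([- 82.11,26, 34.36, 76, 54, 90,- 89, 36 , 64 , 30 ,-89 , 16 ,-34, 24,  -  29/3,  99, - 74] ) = [ - 89, - 89, - 82.11,- 74, - 34, -29/3,16, 24, 26, 30, 34.36,36, 54,64,76 , 90,99 ] 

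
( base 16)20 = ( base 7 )44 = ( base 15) 22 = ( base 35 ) w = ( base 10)32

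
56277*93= 5233761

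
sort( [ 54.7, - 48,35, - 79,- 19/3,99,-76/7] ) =[-79, -48 , - 76/7, - 19/3, 35,54.7,99] 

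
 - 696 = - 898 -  - 202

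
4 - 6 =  - 2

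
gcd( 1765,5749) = 1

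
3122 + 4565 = 7687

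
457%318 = 139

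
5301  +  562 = 5863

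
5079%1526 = 501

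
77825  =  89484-11659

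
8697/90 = 2899/30=96.63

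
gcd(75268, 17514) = 2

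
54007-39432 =14575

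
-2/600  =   - 1 + 299/300 = -0.00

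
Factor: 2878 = 2^1*1439^1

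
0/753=0 = 0.00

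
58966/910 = 29483/455 = 64.80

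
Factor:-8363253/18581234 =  - 2^(- 1)*3^1*7^( - 1 )*1327231^( - 1 )*2787751^1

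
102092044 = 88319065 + 13772979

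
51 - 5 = 46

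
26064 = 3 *8688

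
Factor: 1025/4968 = 2^( - 3 )*3^(  -  3 )*5^2 *23^( - 1)*41^1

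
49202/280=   24601/140 = 175.72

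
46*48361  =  2224606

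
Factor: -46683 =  - 3^3*7^1*13^1*19^1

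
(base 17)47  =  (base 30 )2F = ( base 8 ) 113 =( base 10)75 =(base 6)203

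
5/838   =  5/838 = 0.01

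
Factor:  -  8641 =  - 8641^1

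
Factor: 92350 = 2^1* 5^2*1847^1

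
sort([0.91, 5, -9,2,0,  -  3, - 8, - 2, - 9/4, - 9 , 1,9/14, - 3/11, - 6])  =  [ - 9,-9, - 8,-6, - 3, - 9/4, - 2, - 3/11 , 0, 9/14,0.91,1,2,5 ] 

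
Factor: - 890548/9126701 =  - 2^2*251^1*887^1*1901^(-1 )*4801^( - 1 )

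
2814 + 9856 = 12670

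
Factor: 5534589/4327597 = 3^1*67^( - 1 )* 64591^(  -  1)*1844863^1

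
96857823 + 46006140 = 142863963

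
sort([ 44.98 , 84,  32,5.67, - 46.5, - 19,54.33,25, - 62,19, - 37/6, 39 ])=[ - 62, - 46.5, - 19, - 37/6, 5.67,19,25,32, 39,44.98,54.33,84 ]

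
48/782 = 24/391 = 0.06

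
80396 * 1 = 80396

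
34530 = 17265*2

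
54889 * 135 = 7410015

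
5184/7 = 740 + 4/7 = 740.57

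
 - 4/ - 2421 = 4/2421 = 0.00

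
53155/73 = 728  +  11/73 =728.15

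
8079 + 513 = 8592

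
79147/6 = 79147/6 =13191.17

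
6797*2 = 13594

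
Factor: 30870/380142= 35/431 = 5^1*7^1 * 431^( - 1)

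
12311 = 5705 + 6606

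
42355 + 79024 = 121379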